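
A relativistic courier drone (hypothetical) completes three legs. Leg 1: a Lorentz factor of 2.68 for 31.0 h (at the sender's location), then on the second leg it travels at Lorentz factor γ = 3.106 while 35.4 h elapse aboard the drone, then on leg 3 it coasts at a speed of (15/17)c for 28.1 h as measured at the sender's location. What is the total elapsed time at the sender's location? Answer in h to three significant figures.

Leg 1: 31.0 h is already measured at the sender's location.
Leg 2: γ = 3.106; Δt_2 = 3.106 × 35.4 = 110.0 h.
Leg 3: 28.1 h is already measured at the sender's location.
Total: 31.00 + 110.0 + 28.10 h.

Δt = 169 h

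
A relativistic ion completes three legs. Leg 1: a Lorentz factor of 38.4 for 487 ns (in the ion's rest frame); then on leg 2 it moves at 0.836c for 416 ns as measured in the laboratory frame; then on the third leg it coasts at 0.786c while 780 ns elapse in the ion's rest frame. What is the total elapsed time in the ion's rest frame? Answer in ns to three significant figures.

Leg 1: 487 ns is already measured in the ion's rest frame.
Leg 2: γ = 1/√(1 − 0.836²) = 1/√0.3011 = 1.822; τ_2 = 416/1.822 = 228.3 ns.
Leg 3: 780 ns is already measured in the ion's rest frame.
Total: 487.0 + 228.3 + 780.0 ns.

τ = 1500 ns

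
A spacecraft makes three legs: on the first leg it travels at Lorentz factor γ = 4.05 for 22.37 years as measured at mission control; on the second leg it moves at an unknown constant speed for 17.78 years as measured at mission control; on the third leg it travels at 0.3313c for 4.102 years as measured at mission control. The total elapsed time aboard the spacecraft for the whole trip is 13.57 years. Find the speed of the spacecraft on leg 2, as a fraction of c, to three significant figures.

Leg 1: γ = 4.05; τ_1 = 22.37/4.050 = 5.523 years.
Leg 2: speed unknown; τ_2 = 17.78/γ_2.
Leg 3: γ = 1/√(1 − 0.3313²) = 1/√0.8902 = 1.060; τ_3 = 4.102/1.060 = 3.870 years.
Total proper time: 5.523 + τ_2 + 3.870 = 13.57, so τ_2 = 13.57 − 9.394 = 4.176 years.
γ_2 = 17.78/4.176 = 4.257; β = √(1 − 1/γ²) = √0.9448.

β = 0.972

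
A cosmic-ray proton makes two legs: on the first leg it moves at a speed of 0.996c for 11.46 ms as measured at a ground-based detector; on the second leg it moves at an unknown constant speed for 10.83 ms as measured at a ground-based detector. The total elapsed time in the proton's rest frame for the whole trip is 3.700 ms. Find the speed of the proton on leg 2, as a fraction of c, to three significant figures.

Leg 1: γ = 1/√(1 − 0.996²) = 1/√0.007984 = 11.19; τ_1 = 11.46/11.19 = 1.024 ms.
Leg 2: speed unknown; τ_2 = 10.83/γ_2.
Total proper time: 1.024 + τ_2 = 3.700, so τ_2 = 3.700 − 1.024 = 2.676 ms.
γ_2 = 10.83/2.676 = 4.047; β = √(1 − 1/γ²) = √0.9389.

β = 0.969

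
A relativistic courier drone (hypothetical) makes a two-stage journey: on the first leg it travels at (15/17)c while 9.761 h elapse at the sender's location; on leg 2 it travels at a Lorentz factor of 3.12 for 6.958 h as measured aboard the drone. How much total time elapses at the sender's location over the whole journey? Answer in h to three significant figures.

Δt = 31.5 h

Leg 1: 9.761 h is already measured at the sender's location.
Leg 2: γ = 3.12; Δt_2 = 3.120 × 6.958 = 21.71 h.
Total: 9.761 + 21.71 h.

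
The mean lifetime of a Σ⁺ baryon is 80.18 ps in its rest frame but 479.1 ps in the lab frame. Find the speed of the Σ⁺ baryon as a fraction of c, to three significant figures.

γ = Δt/τ₀ = 479.1/80.18 = 5.975
β = √(1 − 1/γ²) = √(1 − 0.02801) = √0.9720

β = 0.986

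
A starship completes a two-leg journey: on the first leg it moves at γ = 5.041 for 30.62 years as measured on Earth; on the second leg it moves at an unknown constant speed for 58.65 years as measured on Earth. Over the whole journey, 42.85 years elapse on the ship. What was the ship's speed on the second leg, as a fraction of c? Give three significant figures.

Leg 1: γ = 5.041; τ_1 = 30.62/5.041 = 6.074 years.
Leg 2: speed unknown; τ_2 = 58.65/γ_2.
Total proper time: 6.074 + τ_2 = 42.85, so τ_2 = 42.85 − 6.074 = 36.78 years.
γ_2 = 58.65/36.78 = 1.595; β = √(1 − 1/γ²) = √0.6068.

β = 0.779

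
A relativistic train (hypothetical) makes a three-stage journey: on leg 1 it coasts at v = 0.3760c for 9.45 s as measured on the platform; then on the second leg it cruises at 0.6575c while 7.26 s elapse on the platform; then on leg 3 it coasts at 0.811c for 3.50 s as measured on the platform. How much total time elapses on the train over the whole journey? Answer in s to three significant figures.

Leg 1: γ = 1/√(1 − 0.3760²) = 1/√0.8586 = 1.079; τ_1 = 9.45/1.079 = 8.757 s.
Leg 2: γ = 1/√(1 − 0.6575²) = 1/√0.5677 = 1.327; τ_2 = 7.26/1.327 = 5.470 s.
Leg 3: γ = 1/√(1 − 0.811²) = 1/√0.3423 = 1.709; τ_3 = 3.50/1.709 = 2.048 s.
Total: 8.757 + 5.470 + 2.048 s.

τ = 16.3 s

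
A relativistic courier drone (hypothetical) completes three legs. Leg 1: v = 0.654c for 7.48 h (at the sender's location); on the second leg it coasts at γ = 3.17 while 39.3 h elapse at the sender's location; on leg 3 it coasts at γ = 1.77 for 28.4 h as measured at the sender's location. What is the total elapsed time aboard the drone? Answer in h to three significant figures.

τ = 34.1 h

Leg 1: γ = 1/√(1 − 0.654²) = 1/√0.5723 = 1.322; τ_1 = 7.48/1.322 = 5.659 h.
Leg 2: γ = 3.17; τ_2 = 39.3/3.170 = 12.40 h.
Leg 3: γ = 1.77; τ_3 = 28.4/1.770 = 16.05 h.
Total: 5.659 + 12.40 + 16.05 h.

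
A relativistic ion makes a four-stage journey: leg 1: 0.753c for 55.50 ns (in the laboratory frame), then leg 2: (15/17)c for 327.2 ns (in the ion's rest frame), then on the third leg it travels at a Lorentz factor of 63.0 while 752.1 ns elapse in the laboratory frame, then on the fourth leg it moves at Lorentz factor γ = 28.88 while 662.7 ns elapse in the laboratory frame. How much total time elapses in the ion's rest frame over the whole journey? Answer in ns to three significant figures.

Leg 1: γ = 1/√(1 − 0.753²) = 1/√0.4330 = 1.520; τ_1 = 55.50/1.520 = 36.52 ns.
Leg 2: 327.2 ns is already measured in the ion's rest frame.
Leg 3: γ = 63.0; τ_3 = 752.1/63.00 = 11.94 ns.
Leg 4: γ = 28.88; τ_4 = 662.7/28.88 = 22.95 ns.
Total: 36.52 + 327.2 + 11.94 + 22.95 ns.

τ = 399 ns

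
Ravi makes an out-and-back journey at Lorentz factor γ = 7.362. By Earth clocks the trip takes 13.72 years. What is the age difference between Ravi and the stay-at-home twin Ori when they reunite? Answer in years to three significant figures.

Δt − τ = 11.9 years

γ = 7.362
Ravi's elapsed proper time: τ = 13.72/7.362 = 1.864 years.
Age gap = Δt − τ = 13.72 − 1.864 years.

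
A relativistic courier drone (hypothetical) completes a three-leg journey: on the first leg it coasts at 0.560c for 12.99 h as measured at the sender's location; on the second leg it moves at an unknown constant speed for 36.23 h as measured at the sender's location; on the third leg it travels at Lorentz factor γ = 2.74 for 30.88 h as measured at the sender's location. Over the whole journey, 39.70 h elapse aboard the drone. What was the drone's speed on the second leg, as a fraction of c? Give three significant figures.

β = 0.873

Leg 1: γ = 1/√(1 − 0.560²) = 1/√0.6864 = 1.207; τ_1 = 12.99/1.207 = 10.76 h.
Leg 2: speed unknown; τ_2 = 36.23/γ_2.
Leg 3: γ = 2.74; τ_3 = 30.88/2.740 = 11.27 h.
Total proper time: 10.76 + τ_2 + 11.27 = 39.70, so τ_2 = 39.70 − 22.03 = 17.67 h.
γ_2 = 36.23/17.67 = 2.051; β = √(1 − 1/γ²) = √0.7622.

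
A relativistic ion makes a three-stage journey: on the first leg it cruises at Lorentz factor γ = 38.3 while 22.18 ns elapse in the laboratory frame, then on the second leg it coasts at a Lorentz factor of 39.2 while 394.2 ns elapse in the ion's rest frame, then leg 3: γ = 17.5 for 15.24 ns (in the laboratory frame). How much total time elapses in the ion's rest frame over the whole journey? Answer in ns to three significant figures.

Leg 1: γ = 38.3; τ_1 = 22.18/38.30 = 0.5791 ns.
Leg 2: 394.2 ns is already measured in the ion's rest frame.
Leg 3: γ = 17.5; τ_3 = 15.24/17.50 = 0.8709 ns.
Total: 0.5791 + 394.2 + 0.8709 ns.

τ = 396 ns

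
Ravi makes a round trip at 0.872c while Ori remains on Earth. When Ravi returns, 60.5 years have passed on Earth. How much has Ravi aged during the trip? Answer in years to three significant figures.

γ = 1/√(1 − 0.872²) = 1/√0.2396 = 2.043
Ravi's clock measures proper time along the trip: τ = Δt/γ = 60.5/2.043 years.

τ = 29.6 years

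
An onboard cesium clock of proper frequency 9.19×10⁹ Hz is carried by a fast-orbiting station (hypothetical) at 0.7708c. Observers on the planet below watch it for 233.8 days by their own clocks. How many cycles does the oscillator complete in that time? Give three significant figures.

N = 1.18×10¹⁷

γ = 1/√(1 − 0.7708²) = 1/√0.4059 = 1.570
During 233.8 days of lab time, the oscillator's proper time advances by τ = Δt/γ = 233.8/1.570 = 148.9 days = 1.287×10⁷ s.
N = f × τ = 9.19×10⁹ × 1.287×10⁷ = 1.183×10¹⁷.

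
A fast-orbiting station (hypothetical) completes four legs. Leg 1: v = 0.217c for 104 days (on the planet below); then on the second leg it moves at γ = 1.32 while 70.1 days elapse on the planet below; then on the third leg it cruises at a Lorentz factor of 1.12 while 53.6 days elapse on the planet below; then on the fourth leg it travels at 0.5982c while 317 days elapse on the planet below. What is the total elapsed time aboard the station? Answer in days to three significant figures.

τ = 457 days

Leg 1: γ = 1/√(1 − 0.217²) = 1/√0.9529 = 1.024; τ_1 = 104/1.024 = 101.5 days.
Leg 2: γ = 1.32; τ_2 = 70.1/1.320 = 53.11 days.
Leg 3: γ = 1.12; τ_3 = 53.6/1.120 = 47.86 days.
Leg 4: γ = 1/√(1 − 0.5982²) = 1/√0.6422 = 1.248; τ_4 = 317/1.248 = 254.0 days.
Total: 101.5 + 53.11 + 47.86 + 254.0 days.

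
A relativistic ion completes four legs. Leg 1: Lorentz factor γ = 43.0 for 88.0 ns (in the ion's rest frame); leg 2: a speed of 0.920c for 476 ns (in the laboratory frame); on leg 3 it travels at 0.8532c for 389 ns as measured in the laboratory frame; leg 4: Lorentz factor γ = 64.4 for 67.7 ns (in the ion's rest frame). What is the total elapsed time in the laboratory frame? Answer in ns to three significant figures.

Δt = 9010 ns

Leg 1: γ = 43.0; Δt_1 = 43.00 × 88.0 = 3784 ns.
Leg 2: 476 ns is already measured in the laboratory frame.
Leg 3: 389 ns is already measured in the laboratory frame.
Leg 4: γ = 64.4; Δt_4 = 64.40 × 67.7 = 4360 ns.
Total: 3784 + 476.0 + 389.0 + 4360 ns.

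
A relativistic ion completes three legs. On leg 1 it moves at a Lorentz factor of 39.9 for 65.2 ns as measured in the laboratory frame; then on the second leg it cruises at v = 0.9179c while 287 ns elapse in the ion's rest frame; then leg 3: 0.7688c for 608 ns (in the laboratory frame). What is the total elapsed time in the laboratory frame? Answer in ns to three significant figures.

Leg 1: 65.2 ns is already measured in the laboratory frame.
Leg 2: γ = 1/√(1 − 0.9179²) = 1/√0.1575 = 2.520; Δt_2 = 2.520 × 287 = 723.3 ns.
Leg 3: 608 ns is already measured in the laboratory frame.
Total: 65.20 + 723.3 + 608.0 ns.

Δt = 1400 ns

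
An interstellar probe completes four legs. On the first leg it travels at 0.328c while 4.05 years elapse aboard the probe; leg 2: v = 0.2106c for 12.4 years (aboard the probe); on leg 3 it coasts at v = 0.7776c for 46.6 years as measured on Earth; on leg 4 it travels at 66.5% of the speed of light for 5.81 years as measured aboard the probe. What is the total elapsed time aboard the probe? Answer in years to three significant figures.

τ = 51.6 years

Leg 1: 4.05 years is already measured aboard the probe.
Leg 2: 12.4 years is already measured aboard the probe.
Leg 3: γ = 1/√(1 − 0.7776²) = 1/√0.3953 = 1.590; τ_3 = 46.6/1.590 = 29.30 years.
Leg 4: 5.81 years is already measured aboard the probe.
Total: 4.050 + 12.40 + 29.30 + 5.810 years.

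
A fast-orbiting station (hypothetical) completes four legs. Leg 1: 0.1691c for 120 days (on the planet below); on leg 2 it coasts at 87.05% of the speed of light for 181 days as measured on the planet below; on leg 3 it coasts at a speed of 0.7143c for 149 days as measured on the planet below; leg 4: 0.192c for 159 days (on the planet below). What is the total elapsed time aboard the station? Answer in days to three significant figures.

Leg 1: γ = 1/√(1 − 0.1691²) = 1/√0.9714 = 1.015; τ_1 = 120/1.015 = 118.3 days.
Leg 2: β = 0.8705; γ = 1/√(1 − 0.8705²) = 1/√0.2422 = 2.032; τ_2 = 181/2.032 = 89.08 days.
Leg 3: γ = 1/√(1 − 0.7143²) = 1/√0.4898 = 1.429; τ_3 = 149/1.429 = 104.3 days.
Leg 4: γ = 1/√(1 − 0.192²) = 1/√0.9631 = 1.019; τ_4 = 159/1.019 = 156.0 days.
Total: 118.3 + 89.08 + 104.3 + 156.0 days.

τ = 468 days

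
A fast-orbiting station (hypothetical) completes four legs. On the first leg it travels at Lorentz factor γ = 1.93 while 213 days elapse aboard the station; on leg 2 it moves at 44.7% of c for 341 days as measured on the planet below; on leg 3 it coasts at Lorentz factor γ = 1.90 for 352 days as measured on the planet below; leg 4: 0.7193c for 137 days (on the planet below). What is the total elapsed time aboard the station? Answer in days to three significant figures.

τ = 798 days

Leg 1: 213 days is already measured aboard the station.
Leg 2: β = 0.447; γ = 1/√(1 − 0.447²) = 1/√0.8002 = 1.118; τ_2 = 341/1.118 = 305.0 days.
Leg 3: γ = 1.90; τ_3 = 352/1.900 = 185.3 days.
Leg 4: γ = 1/√(1 − 0.7193²) = 1/√0.4826 = 1.439; τ_4 = 137/1.439 = 95.17 days.
Total: 213.0 + 305.0 + 185.3 + 95.17 days.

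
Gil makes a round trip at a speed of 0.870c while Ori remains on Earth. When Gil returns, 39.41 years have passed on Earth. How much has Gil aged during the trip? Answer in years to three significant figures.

τ = 19.4 years

γ = 1/√(1 − 0.870²) = 1/√0.2431 = 2.028
Gil's clock measures proper time along the trip: τ = Δt/γ = 39.41/2.028 years.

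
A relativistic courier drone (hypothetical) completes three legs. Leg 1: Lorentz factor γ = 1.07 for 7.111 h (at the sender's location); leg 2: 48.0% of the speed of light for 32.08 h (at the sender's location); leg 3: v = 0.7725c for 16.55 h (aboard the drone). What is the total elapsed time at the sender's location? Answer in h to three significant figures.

Δt = 65.3 h

Leg 1: 7.111 h is already measured at the sender's location.
Leg 2: 32.08 h is already measured at the sender's location.
Leg 3: γ = 1/√(1 − 0.7725²) = 1/√0.4032 = 1.575; Δt_3 = 1.575 × 16.55 = 26.06 h.
Total: 7.111 + 32.08 + 26.06 h.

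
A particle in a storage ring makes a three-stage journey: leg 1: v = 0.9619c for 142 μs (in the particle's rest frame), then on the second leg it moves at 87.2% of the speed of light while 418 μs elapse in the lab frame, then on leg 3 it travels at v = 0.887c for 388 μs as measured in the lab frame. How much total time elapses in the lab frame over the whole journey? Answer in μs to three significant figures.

Leg 1: γ = 1/√(1 − 0.9619²) = 1/√0.07475 = 3.658; Δt_1 = 3.658 × 142 = 519.4 μs.
Leg 2: 418 μs is already measured in the lab frame.
Leg 3: 388 μs is already measured in the lab frame.
Total: 519.4 + 418.0 + 388.0 μs.

Δt = 1330 μs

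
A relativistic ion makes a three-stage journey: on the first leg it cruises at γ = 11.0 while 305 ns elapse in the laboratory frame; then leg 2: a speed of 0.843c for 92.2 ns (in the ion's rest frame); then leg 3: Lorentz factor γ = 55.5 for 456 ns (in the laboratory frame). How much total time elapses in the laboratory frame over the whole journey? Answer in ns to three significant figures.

Leg 1: 305 ns is already measured in the laboratory frame.
Leg 2: γ = 1/√(1 − 0.843²) = 1/√0.2894 = 1.859; Δt_2 = 1.859 × 92.2 = 171.4 ns.
Leg 3: 456 ns is already measured in the laboratory frame.
Total: 305.0 + 171.4 + 456.0 ns.

Δt = 932 ns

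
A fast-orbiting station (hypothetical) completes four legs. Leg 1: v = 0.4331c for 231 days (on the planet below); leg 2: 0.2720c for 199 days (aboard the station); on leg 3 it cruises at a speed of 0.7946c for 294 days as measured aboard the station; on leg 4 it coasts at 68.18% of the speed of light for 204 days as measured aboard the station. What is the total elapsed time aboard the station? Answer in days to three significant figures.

τ = 905 days

Leg 1: γ = 1/√(1 − 0.4331²) = 1/√0.8124 = 1.109; τ_1 = 231/1.109 = 208.2 days.
Leg 2: 199 days is already measured aboard the station.
Leg 3: 294 days is already measured aboard the station.
Leg 4: 204 days is already measured aboard the station.
Total: 208.2 + 199.0 + 294.0 + 204.0 days.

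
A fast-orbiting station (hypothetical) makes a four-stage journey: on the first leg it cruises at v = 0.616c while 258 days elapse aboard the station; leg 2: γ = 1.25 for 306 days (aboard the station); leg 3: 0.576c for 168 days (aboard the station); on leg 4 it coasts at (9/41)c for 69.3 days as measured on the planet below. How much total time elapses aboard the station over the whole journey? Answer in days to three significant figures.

Leg 1: 258 days is already measured aboard the station.
Leg 2: 306 days is already measured aboard the station.
Leg 3: 168 days is already measured aboard the station.
Leg 4: γ = 1/√(1 − (9/41)²) = 41/40 = 1.025; τ_4 = 69.3/1.025 = 67.61 days.
Total: 258.0 + 306.0 + 168.0 + 67.61 days.

τ = 800 days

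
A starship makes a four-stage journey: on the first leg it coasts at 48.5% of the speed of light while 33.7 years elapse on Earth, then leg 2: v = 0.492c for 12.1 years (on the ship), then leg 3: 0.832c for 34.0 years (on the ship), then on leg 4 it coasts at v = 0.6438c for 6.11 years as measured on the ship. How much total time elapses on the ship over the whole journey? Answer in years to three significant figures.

τ = 81.7 years

Leg 1: β = 0.485; γ = 1/√(1 − 0.485²) = 1/√0.7648 = 1.143; τ_1 = 33.7/1.143 = 29.47 years.
Leg 2: 12.1 years is already measured on the ship.
Leg 3: 34.0 years is already measured on the ship.
Leg 4: 6.11 years is already measured on the ship.
Total: 29.47 + 12.10 + 34.00 + 6.110 years.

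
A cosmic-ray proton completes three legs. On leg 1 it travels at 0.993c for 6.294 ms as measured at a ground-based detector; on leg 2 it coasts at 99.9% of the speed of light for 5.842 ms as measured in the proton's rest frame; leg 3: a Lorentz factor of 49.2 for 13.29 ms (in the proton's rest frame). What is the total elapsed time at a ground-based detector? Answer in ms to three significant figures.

Leg 1: 6.294 ms is already measured at a ground-based detector.
Leg 2: β = 0.999; γ = 1/√(1 − 0.999²) = 1/√0.001999 = 22.37; Δt_2 = 22.37 × 5.842 = 130.7 ms.
Leg 3: γ = 49.2; Δt_3 = 49.20 × 13.29 = 653.9 ms.
Total: 6.294 + 130.7 + 653.9 ms.

Δt = 791 ms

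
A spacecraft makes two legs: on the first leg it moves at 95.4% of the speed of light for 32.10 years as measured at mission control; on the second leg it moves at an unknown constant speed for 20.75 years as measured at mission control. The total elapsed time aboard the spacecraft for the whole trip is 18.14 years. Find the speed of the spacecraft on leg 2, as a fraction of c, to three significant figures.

β = 0.912

Leg 1: β = 0.954; γ = 1/√(1 − 0.954²) = 1/√0.08988 = 3.335; τ_1 = 32.10/3.335 = 9.624 years.
Leg 2: speed unknown; τ_2 = 20.75/γ_2.
Total proper time: 9.624 + τ_2 = 18.14, so τ_2 = 18.14 − 9.624 = 8.516 years.
γ_2 = 20.75/8.516 = 2.437; β = √(1 − 1/γ²) = √0.8316.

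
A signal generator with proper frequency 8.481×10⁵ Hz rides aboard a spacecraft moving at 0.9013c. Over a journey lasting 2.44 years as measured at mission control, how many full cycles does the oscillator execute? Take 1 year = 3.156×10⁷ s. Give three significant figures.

N = 2.83×10¹³

γ = 1/√(1 − 0.9013²) = 1/√0.1877 = 2.308
The oscillator's own cycle count is N = f × τ where τ is the proper time aboard the spacecraft. τ = Δt/γ = 2.44/2.308 = 1.057 years = 3.336×10⁷ s.
N = 8.481×10⁵ × 3.336×10⁷ = 2.829×10¹³.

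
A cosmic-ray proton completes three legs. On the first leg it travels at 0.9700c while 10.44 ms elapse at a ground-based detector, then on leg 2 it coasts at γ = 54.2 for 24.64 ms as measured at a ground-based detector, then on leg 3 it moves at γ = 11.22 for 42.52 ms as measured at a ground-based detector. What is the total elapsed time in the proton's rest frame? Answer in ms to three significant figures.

τ = 6.78 ms

Leg 1: γ = 1/√(1 − 0.9700²) = 1/√0.05910 = 4.113; τ_1 = 10.44/4.113 = 2.538 ms.
Leg 2: γ = 54.2; τ_2 = 24.64/54.20 = 0.4546 ms.
Leg 3: γ = 11.22; τ_3 = 42.52/11.22 = 3.790 ms.
Total: 2.538 + 0.4546 + 3.790 ms.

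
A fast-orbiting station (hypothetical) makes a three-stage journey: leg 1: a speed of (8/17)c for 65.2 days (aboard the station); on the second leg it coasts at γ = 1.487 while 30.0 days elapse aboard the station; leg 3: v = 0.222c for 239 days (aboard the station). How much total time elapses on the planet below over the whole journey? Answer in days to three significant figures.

Leg 1: γ = 1/√(1 − (8/17)²) = 17/15 ≈ 1.133; Δt_1 = 1.133 × 65.2 = 73.89 days.
Leg 2: γ = 1.487; Δt_2 = 1.487 × 30.0 = 44.61 days.
Leg 3: γ = 1/√(1 − 0.222²) = 1/√0.9507 = 1.026; Δt_3 = 1.026 × 239 = 245.1 days.
Total: 73.89 + 44.61 + 245.1 days.

Δt = 364 days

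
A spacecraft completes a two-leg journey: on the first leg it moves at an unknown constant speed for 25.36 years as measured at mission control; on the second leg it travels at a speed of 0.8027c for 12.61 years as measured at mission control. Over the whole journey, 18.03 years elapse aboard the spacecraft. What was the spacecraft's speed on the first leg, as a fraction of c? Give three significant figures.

Leg 1: speed unknown; τ_1 = 25.36/γ_1.
Leg 2: γ = 1/√(1 − 0.8027²) = 1/√0.3557 = 1.677; τ_2 = 12.61/1.677 = 7.520 years.
Total proper time: τ_1 + 7.520 = 18.03, so τ_1 = 18.03 − 7.520 = 10.51 years.
γ_1 = 25.36/10.51 = 2.413; β = √(1 − 1/γ²) = √0.8283.

β = 0.910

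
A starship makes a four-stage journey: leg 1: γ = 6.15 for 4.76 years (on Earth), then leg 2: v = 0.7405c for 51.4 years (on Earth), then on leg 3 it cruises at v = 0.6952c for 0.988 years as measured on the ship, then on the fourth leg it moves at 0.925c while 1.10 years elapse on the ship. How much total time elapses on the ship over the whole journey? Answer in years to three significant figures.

τ = 37.4 years

Leg 1: γ = 6.15; τ_1 = 4.76/6.150 = 0.7740 years.
Leg 2: γ = 1/√(1 − 0.7405²) = 1/√0.4517 = 1.488; τ_2 = 51.4/1.488 = 34.54 years.
Leg 3: 0.988 years is already measured on the ship.
Leg 4: 1.10 years is already measured on the ship.
Total: 0.7740 + 34.54 + 0.9880 + 1.100 years.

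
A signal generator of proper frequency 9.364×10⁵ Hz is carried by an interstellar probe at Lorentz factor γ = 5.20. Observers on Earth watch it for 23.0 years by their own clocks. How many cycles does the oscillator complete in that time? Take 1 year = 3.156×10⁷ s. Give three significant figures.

N = 1.31×10¹⁴

γ = 5.20
During 23.0 years of lab time, the oscillator's proper time advances by τ = Δt/γ = 23.0/5.200 = 4.423 years = 1.396×10⁸ s.
N = f × τ = 9.364×10⁵ × 1.396×10⁸ = 1.307×10¹⁴.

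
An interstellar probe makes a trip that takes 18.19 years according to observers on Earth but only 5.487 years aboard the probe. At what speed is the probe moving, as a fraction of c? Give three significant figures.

β = 0.953

The proper time is measured aboard the probe (both events occur at the probe's location); Δt is measured on Earth. γ = Δt/τ = 18.19/5.487 = 3.315.
β = √(1 − 1/γ²) = √(1 − 0.09099) = √0.9090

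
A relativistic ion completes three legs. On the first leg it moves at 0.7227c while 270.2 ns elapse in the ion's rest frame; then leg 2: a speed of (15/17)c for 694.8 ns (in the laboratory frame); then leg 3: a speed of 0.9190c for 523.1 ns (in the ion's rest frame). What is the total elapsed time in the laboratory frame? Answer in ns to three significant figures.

Leg 1: γ = 1/√(1 − 0.7227²) = 1/√0.4777 = 1.447; Δt_1 = 1.447 × 270.2 = 390.9 ns.
Leg 2: 694.8 ns is already measured in the laboratory frame.
Leg 3: γ = 1/√(1 − 0.9190²) = 1/√0.1554 = 2.536; Δt_3 = 2.536 × 523.1 = 1327 ns.
Total: 390.9 + 694.8 + 1327 ns.

Δt = 2410 ns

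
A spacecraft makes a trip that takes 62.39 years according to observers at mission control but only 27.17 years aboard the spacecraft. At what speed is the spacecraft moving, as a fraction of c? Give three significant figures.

v = 0.900c

The proper time is measured aboard the spacecraft (both events occur at the spacecraft's location); Δt is measured at mission control. γ = Δt/τ = 62.39/27.17 = 2.296.
β = √(1 − 1/γ²) = √(1 − 0.1896) = √0.8104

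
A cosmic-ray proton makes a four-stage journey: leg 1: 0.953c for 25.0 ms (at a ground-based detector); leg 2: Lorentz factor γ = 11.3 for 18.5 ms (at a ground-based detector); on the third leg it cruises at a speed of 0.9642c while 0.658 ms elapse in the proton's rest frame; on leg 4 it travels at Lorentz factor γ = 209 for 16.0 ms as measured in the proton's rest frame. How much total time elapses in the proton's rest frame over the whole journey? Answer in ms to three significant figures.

Leg 1: γ = 1/√(1 − 0.953²) = 1/√0.09179 = 3.301; τ_1 = 25.0/3.301 = 7.574 ms.
Leg 2: γ = 11.3; τ_2 = 18.5/11.30 = 1.637 ms.
Leg 3: 0.658 ms is already measured in the proton's rest frame.
Leg 4: 16.0 ms is already measured in the proton's rest frame.
Total: 7.574 + 1.637 + 0.6580 + 16.00 ms.

τ = 25.9 ms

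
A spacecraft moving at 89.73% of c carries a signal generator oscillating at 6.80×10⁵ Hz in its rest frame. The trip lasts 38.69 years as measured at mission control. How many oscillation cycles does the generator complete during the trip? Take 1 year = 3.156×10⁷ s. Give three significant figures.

β = 0.8973; γ = 1/√(1 − 0.8973²) = 1/√0.1949 = 2.265
The oscillator's own cycle count is N = f × τ where τ is the proper time aboard the spacecraft. τ = Δt/γ = 38.69/2.265 = 17.08 years = 5.390×10⁸ s.
N = 6.80×10⁵ × 5.390×10⁸ = 3.665×10¹⁴.

N = 3.67×10¹⁴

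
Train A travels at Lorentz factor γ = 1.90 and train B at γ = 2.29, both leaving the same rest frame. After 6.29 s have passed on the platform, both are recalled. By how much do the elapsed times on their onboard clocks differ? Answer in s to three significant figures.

A: γ = 1.90; τ_A = 6.29/1.900 = 3.311 s.
B: γ = 2.29; τ_B = 6.29/2.290 = 2.747 s.

|τ_A − τ_B| = 0.564 s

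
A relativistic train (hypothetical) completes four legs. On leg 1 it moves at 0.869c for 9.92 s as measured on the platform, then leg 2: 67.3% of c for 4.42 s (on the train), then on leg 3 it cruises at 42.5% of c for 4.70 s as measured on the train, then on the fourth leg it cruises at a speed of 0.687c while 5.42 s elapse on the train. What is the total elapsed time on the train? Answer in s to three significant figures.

τ = 19.4 s

Leg 1: γ = 1/√(1 − 0.869²) = 1/√0.2448 = 2.021; τ_1 = 9.92/2.021 = 4.909 s.
Leg 2: 4.42 s is already measured on the train.
Leg 3: 4.70 s is already measured on the train.
Leg 4: 5.42 s is already measured on the train.
Total: 4.909 + 4.420 + 4.700 + 5.420 s.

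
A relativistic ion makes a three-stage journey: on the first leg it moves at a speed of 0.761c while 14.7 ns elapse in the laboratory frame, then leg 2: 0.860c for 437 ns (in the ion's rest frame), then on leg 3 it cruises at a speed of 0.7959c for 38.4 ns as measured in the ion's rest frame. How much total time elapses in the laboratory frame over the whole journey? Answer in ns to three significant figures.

Leg 1: 14.7 ns is already measured in the laboratory frame.
Leg 2: γ = 1/√(1 − 0.860²) = 1/√0.2604 = 1.960; Δt_2 = 1.960 × 437 = 856.4 ns.
Leg 3: γ = 1/√(1 − 0.7959²) = 1/√0.3665 = 1.652; Δt_3 = 1.652 × 38.4 = 63.43 ns.
Total: 14.70 + 856.4 + 63.43 ns.

Δt = 934 ns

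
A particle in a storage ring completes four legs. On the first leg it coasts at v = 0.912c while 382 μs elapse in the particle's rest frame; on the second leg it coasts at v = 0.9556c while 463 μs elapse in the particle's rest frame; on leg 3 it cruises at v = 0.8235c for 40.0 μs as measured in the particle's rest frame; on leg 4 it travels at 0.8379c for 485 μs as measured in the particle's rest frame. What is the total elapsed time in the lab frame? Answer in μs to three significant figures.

Leg 1: γ = 1/√(1 − 0.912²) = 1/√0.1683 = 2.438; Δt_1 = 2.438 × 382 = 931.3 μs.
Leg 2: γ = 1/√(1 − 0.9556²) = 1/√0.08683 = 3.394; Δt_2 = 3.394 × 463 = 1571 μs.
Leg 3: γ = 1/√(1 − 0.8235²) = 1/√0.3218 = 1.763; Δt_3 = 1.763 × 40.0 = 70.51 μs.
Leg 4: γ = 1/√(1 − 0.8379²) = 1/√0.2979 = 1.832; Δt_4 = 1.832 × 485 = 888.6 μs.
Total: 931.3 + 1571 + 70.51 + 888.6 μs.

Δt = 3460 μs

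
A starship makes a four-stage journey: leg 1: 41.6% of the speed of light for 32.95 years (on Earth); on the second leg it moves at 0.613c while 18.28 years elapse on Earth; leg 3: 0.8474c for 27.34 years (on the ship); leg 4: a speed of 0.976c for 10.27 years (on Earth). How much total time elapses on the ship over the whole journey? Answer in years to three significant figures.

τ = 74.0 years

Leg 1: β = 0.416; γ = 1/√(1 − 0.416²) = 1/√0.8269 = 1.100; τ_1 = 32.95/1.100 = 29.96 years.
Leg 2: γ = 1/√(1 − 0.613²) = 1/√0.6242 = 1.266; τ_2 = 18.28/1.266 = 14.44 years.
Leg 3: 27.34 years is already measured on the ship.
Leg 4: γ = 1/√(1 − 0.976²) = 1/√0.04742 = 4.592; τ_4 = 10.27/4.592 = 2.237 years.
Total: 29.96 + 14.44 + 27.34 + 2.237 years.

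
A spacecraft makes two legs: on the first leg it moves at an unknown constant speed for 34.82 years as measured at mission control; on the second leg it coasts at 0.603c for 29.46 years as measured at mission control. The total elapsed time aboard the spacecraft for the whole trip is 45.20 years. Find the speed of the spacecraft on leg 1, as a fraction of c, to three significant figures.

Leg 1: speed unknown; τ_1 = 34.82/γ_1.
Leg 2: γ = 1/√(1 − 0.603²) = 1/√0.6364 = 1.254; τ_2 = 29.46/1.254 = 23.50 years.
Total proper time: τ_1 + 23.50 = 45.20, so τ_1 = 45.20 − 23.50 = 21.70 years.
γ_1 = 34.82/21.70 = 1.605; β = √(1 − 1/γ²) = √0.6117.

β = 0.782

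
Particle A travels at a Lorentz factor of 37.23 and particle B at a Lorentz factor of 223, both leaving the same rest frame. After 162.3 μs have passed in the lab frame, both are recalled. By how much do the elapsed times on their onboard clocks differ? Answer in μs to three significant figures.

|τ_A − τ_B| = 3.63 μs

A: γ = 37.23; τ_A = 162.3/37.23 = 4.359 μs.
B: γ = 223; τ_B = 162.3/223.0 = 0.7278 μs.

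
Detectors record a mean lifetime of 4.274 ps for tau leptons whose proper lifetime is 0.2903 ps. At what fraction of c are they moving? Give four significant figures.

γ = Δt/τ₀ = 4.274/0.2903 = 14.72
β = √(1 − 1/γ²) = √(1 − 0.004613) = √0.9954

v = 0.9977c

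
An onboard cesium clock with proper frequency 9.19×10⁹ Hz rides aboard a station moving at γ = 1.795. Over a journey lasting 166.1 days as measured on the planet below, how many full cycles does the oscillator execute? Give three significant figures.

γ = 1.795
The oscillator's own cycle count is N = f × τ where τ is the proper time aboard the station. τ = Δt/γ = 166.1/1.795 = 92.53 days = 7.995×10⁶ s.
N = 9.19×10⁹ × 7.995×10⁶ = 7.347×10¹⁶.

N = 7.35×10¹⁶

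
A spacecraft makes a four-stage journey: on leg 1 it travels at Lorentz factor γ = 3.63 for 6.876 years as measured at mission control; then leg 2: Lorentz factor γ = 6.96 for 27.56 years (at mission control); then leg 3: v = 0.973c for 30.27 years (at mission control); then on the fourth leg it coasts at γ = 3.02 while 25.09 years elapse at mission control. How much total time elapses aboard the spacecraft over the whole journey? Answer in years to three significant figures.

Leg 1: γ = 3.63; τ_1 = 6.876/3.630 = 1.894 years.
Leg 2: γ = 6.96; τ_2 = 27.56/6.960 = 3.960 years.
Leg 3: γ = 1/√(1 − 0.973²) = 1/√0.05327 = 4.333; τ_3 = 30.27/4.333 = 6.986 years.
Leg 4: γ = 3.02; τ_4 = 25.09/3.020 = 8.308 years.
Total: 1.894 + 3.960 + 6.986 + 8.308 years.

τ = 21.1 years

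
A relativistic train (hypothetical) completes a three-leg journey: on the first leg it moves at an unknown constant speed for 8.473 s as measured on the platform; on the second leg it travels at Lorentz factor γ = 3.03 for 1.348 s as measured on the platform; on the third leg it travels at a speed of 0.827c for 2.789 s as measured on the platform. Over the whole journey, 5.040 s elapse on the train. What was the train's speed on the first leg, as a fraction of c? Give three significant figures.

Leg 1: speed unknown; τ_1 = 8.473/γ_1.
Leg 2: γ = 3.03; τ_2 = 1.348/3.030 = 0.4449 s.
Leg 3: γ = 1/√(1 − 0.827²) = 1/√0.3161 = 1.779; τ_3 = 2.789/1.779 = 1.568 s.
Total proper time: τ_1 + 0.4449 + 1.568 = 5.040, so τ_1 = 5.040 − 2.013 = 3.027 s.
γ_1 = 8.473/3.027 = 2.799; β = √(1 − 1/γ²) = √0.8724.

β = 0.934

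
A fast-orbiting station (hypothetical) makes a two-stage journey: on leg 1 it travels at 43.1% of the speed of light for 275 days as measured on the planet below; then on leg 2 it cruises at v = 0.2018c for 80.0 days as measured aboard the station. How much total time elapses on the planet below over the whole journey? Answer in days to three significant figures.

Δt = 357 days

Leg 1: 275 days is already measured on the planet below.
Leg 2: γ = 1/√(1 − 0.2018²) = 1/√0.9593 = 1.021; Δt_2 = 1.021 × 80.0 = 81.68 days.
Total: 275.0 + 81.68 days.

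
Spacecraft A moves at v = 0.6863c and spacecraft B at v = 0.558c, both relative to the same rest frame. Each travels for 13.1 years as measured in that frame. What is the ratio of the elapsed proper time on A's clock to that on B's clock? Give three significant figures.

τ_A/τ_B = 0.876

A: γ = 1/√(1 − 0.6863²) = 1/√0.5290 = 1.375. B: γ = 1/√(1 − 0.558²) = 1/√0.6886 = 1.205.
τ_A/τ_B = γ_B/γ_A = 1.205/1.375 = 0.8765, so τ_A/τ_B = 0.8765.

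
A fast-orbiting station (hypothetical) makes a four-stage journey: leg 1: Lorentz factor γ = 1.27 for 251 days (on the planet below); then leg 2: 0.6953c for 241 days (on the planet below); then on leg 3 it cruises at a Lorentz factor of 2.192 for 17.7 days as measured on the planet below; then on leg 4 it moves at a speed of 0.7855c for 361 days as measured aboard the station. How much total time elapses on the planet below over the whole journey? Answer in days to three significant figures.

Δt = 1090 days

Leg 1: 251 days is already measured on the planet below.
Leg 2: 241 days is already measured on the planet below.
Leg 3: 17.7 days is already measured on the planet below.
Leg 4: γ = 1/√(1 − 0.7855²) = 1/√0.3830 = 1.616; Δt_4 = 1.616 × 361 = 583.3 days.
Total: 251.0 + 241.0 + 17.70 + 583.3 days.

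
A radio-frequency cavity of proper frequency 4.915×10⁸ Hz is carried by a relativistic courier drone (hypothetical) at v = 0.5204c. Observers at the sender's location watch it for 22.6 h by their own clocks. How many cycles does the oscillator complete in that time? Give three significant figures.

γ = 1/√(1 − 0.5204²) = 1/√0.7292 = 1.171
During 22.6 h of lab time, the oscillator's proper time advances by τ = Δt/γ = 22.6/1.171 = 19.30 h = 6.948×10⁴ s.
N = f × τ = 4.915×10⁸ × 6.948×10⁴ = 3.415×10¹³.

N = 3.41×10¹³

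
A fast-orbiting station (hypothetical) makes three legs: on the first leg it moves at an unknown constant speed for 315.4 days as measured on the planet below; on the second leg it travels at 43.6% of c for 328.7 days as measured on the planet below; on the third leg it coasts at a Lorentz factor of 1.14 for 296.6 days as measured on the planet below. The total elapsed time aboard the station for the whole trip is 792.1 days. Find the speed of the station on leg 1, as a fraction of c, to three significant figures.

Leg 1: speed unknown; τ_1 = 315.4/γ_1.
Leg 2: β = 0.436; γ = 1/√(1 − 0.436²) = 1/√0.8099 = 1.111; τ_2 = 328.7/1.111 = 295.8 days.
Leg 3: γ = 1.14; τ_3 = 296.6/1.140 = 260.2 days.
Total proper time: τ_1 + 295.8 + 260.2 = 792.1, so τ_1 = 792.1 − 556.0 = 236.1 days.
γ_1 = 315.4/236.1 = 1.336; β = √(1 − 1/γ²) = √0.4396.

β = 0.663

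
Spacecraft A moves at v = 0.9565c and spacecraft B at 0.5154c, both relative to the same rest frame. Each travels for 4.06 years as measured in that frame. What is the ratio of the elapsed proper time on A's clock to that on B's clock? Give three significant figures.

τ_A/τ_B = 0.340

A: γ = 1/√(1 − 0.9565²) = 1/√0.08511 = 3.428. B: γ = 1/√(1 − 0.5154²) = 1/√0.7344 = 1.167.
τ_A/τ_B = γ_B/γ_A = 1.167/3.428 = 0.3404, so τ_A/τ_B = 0.3404.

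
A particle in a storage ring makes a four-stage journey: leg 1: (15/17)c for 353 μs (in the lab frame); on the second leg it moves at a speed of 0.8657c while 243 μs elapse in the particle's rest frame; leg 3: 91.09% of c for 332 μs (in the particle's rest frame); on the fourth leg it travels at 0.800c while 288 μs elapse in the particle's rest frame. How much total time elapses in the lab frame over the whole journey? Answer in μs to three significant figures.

Leg 1: 353 μs is already measured in the lab frame.
Leg 2: γ = 1/√(1 − 0.8657²) = 1/√0.2506 = 1.998; Δt_2 = 1.998 × 243 = 485.5 μs.
Leg 3: β = 0.9109; γ = 1/√(1 − 0.9109²) = 1/√0.1703 = 2.423; Δt_3 = 2.423 × 332 = 804.6 μs.
Leg 4: γ = 1/√(1 − 0.800²) = 5/3 ≈ 1.667; Δt_4 = 1.667 × 288 = 480.0 μs.
Total: 353.0 + 485.5 + 804.6 + 480.0 μs.

Δt = 2120 μs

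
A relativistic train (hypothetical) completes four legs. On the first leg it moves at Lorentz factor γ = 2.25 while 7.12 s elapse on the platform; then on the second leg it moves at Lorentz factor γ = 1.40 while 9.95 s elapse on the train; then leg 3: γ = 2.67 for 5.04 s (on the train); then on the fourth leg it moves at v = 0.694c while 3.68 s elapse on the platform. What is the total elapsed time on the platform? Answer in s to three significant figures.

Δt = 38.2 s

Leg 1: 7.12 s is already measured on the platform.
Leg 2: γ = 1.40; Δt_2 = 1.400 × 9.95 = 13.93 s.
Leg 3: γ = 2.67; Δt_3 = 2.670 × 5.04 = 13.46 s.
Leg 4: 3.68 s is already measured on the platform.
Total: 7.120 + 13.93 + 13.46 + 3.680 s.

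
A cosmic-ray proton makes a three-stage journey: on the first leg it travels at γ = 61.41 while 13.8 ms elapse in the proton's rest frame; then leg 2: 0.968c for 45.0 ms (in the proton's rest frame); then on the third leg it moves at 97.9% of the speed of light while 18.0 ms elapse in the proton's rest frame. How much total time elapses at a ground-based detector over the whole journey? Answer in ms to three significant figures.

Δt = 1120 ms

Leg 1: γ = 61.41; Δt_1 = 61.41 × 13.8 = 847.5 ms.
Leg 2: γ = 1/√(1 − 0.968²) = 1/√0.06298 = 3.985; Δt_2 = 3.985 × 45.0 = 179.3 ms.
Leg 3: β = 0.979; γ = 1/√(1 − 0.979²) = 1/√0.04156 = 4.905; Δt_3 = 4.905 × 18.0 = 88.30 ms.
Total: 847.5 + 179.3 + 88.30 ms.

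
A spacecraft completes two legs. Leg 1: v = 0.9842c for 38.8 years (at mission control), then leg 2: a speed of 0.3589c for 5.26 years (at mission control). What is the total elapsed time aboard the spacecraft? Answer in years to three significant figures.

Leg 1: γ = 1/√(1 − 0.9842²) = 1/√0.03135 = 5.648; τ_1 = 38.8/5.648 = 6.870 years.
Leg 2: γ = 1/√(1 − 0.3589²) = 1/√0.8712 = 1.071; τ_2 = 5.26/1.071 = 4.910 years.
Total: 6.870 + 4.910 years.

τ = 11.8 years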